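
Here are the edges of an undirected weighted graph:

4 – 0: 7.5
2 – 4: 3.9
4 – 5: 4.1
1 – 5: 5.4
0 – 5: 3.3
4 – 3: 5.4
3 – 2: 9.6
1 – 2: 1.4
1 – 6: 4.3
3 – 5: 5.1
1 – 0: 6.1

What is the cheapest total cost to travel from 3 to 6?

Candidate routes:
3 - 4 - 2 - 1 - 6: 5.4+3.9+1.4+4.3 = 15
3 - 5 - 1 - 6: 5.1+5.4+4.3 = 14.8
The minimum is 14.8 via 3 - 5 - 1 - 6.

14.8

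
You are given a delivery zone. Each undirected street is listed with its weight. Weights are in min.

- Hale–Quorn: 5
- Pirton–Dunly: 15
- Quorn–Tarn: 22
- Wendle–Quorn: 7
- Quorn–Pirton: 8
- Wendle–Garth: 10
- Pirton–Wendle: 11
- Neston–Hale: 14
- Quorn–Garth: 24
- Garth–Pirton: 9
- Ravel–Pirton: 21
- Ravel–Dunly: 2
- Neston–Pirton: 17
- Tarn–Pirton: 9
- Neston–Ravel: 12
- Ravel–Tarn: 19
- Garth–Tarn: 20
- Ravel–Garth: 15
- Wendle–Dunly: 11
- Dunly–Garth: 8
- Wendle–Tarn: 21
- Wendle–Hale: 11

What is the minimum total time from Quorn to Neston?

19 min

Compare a few routes:
Quorn - Hale - Neston: 5+14 = 19
Quorn - Wendle - Hale - Neston: 7+11+14 = 32
Quorn - Wendle - Dunly - Ravel - Neston: 7+11+2+12 = 32
Quorn - Pirton - Neston: 8+17 = 25
The minimum is 19 min via Quorn - Hale - Neston.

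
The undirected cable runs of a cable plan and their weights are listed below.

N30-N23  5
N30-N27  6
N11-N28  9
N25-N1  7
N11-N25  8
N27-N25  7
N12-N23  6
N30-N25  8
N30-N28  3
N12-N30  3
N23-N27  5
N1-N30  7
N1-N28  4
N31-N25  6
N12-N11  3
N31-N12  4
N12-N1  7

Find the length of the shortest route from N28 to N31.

Candidate routes:
N28–N30–N12–N31: 3+3+4 = 10
N28–N1–N12–N31: 4+7+4 = 15
The minimum is 10 via N28–N30–N12–N31.

10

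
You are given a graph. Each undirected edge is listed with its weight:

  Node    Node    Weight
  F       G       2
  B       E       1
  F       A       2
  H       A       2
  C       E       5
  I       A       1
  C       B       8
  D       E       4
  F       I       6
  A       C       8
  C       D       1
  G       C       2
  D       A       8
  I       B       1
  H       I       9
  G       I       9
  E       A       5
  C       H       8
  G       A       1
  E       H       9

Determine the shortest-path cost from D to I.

Enumerating some paths:
D–C–G–A–I: 1+2+1+1 = 5
D–E–B–I: 4+1+1 = 6
D–C–G–F–A–I: 1+2+2+2+1 = 8
D–C–E–B–I: 1+5+1+1 = 8
Cheapest is D–C–G–A–I at 5.

5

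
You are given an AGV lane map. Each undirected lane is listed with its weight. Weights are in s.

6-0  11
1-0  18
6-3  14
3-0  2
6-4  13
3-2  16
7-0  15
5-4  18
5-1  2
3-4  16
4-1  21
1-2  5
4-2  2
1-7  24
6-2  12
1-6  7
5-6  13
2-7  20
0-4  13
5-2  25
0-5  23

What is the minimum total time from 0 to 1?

Settle nodes by increasing distance from 0:
0: 0
3: 2  (via 0)
6: 11  (via 0)
4: 13  (via 0)
2: 15  (via 4)
7: 15  (via 0)
1: 18  (via 0)
Shortest route: 0 → 1 = 18 s.

18 s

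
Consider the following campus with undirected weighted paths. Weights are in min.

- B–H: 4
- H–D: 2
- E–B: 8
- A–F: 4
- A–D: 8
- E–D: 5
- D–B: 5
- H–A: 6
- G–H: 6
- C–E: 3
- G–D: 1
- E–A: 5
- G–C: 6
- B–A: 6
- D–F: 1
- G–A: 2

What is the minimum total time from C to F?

8 min

Running Dijkstra from C:
C: 0
E: 3  (via C)
G: 6  (via C)
D: 7  (via G)
A: 8  (via E)
F: 8  (via D)
Shortest route: C → G → D → F = 8 min.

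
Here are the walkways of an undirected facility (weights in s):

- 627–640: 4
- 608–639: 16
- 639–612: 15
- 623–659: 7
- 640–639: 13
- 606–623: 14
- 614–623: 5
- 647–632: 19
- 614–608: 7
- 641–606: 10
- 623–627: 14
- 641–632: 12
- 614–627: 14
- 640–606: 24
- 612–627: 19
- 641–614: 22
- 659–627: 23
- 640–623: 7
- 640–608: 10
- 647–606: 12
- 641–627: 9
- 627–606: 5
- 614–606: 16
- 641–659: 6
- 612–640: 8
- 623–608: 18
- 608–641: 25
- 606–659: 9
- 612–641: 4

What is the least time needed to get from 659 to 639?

25 s

Candidate routes:
659 - 641 - 612 - 639: 6+4+15 = 25
659 - 641 - 612 - 640 - 639: 6+4+8+13 = 31
659 - 623 - 640 - 639: 7+7+13 = 27
Cheapest is 659 - 641 - 612 - 639 at 25 s.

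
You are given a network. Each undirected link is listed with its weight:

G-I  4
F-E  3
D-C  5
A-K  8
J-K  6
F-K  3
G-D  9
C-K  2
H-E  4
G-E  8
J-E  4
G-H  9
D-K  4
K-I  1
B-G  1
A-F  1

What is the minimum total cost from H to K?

Running Dijkstra from H:
H: 0
E: 4  (via H)
F: 7  (via E)
A: 8  (via F)
J: 8  (via E)
G: 9  (via H)
B: 10  (via G)
K: 10  (via F)
Shortest route: H–E–F–K = 10.

10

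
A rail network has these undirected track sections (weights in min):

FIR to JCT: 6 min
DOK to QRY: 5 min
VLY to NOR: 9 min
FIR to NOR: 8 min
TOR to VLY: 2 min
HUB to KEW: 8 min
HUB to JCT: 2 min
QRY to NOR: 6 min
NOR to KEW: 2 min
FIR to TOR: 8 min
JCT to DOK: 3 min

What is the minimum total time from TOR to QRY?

17 min

Settle nodes by increasing distance from TOR:
TOR: 0
VLY: 2  (via TOR)
FIR: 8  (via TOR)
NOR: 11  (via VLY)
KEW: 13  (via NOR)
JCT: 14  (via FIR)
HUB: 16  (via JCT)
QRY: 17  (via NOR)
Shortest route: TOR–VLY–NOR–QRY = 17 min.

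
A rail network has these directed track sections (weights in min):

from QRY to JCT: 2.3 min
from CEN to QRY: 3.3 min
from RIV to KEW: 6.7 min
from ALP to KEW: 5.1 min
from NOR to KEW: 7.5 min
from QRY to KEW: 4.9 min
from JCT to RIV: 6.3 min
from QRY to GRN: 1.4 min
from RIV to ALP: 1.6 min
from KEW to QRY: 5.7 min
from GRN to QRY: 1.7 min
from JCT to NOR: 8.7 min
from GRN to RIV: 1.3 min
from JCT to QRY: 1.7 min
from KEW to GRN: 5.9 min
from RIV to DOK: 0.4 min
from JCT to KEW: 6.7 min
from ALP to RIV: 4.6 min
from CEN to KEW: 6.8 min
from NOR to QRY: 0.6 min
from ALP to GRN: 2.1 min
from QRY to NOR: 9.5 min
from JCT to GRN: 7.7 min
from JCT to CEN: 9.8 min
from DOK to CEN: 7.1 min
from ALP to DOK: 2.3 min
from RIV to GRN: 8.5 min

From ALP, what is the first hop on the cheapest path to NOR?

Enumerating some paths:
ALP → GRN → QRY → NOR: 2.1+1.7+9.5 = 13.3
ALP → GRN → QRY → JCT → NOR: 2.1+1.7+2.3+8.7 = 14.8
Cheapest is ALP → GRN → QRY → NOR at 13.3 min.
So from ALP the first move is to GRN.

GRN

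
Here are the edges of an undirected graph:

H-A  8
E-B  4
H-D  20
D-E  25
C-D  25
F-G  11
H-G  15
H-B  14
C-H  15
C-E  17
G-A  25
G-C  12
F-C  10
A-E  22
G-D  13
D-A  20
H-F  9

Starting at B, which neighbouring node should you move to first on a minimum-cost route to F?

H

Compare a few routes:
B → H → C → F: 14+15+10 = 39
B → H → F: 14+9 = 23
B → H → G → F: 14+15+11 = 40
B → E → C → F: 4+17+10 = 31
The minimum is 23 via B → H → F.
So from B the first move is to H.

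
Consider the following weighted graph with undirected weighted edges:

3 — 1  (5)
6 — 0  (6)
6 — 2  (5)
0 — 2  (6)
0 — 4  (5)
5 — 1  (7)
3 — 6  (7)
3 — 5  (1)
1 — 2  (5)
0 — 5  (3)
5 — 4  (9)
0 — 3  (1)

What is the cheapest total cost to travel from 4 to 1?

11

Settle nodes by increasing distance from 4:
4: 0
0: 5  (via 4)
3: 6  (via 0)
5: 7  (via 3)
1: 11  (via 3)
Shortest route: 4–0–3–1 = 11.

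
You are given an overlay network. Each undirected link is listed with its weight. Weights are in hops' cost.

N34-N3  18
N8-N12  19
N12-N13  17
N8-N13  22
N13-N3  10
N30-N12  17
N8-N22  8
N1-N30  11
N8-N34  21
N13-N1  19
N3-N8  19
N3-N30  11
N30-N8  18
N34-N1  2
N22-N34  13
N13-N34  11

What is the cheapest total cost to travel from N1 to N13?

13 hops' cost

Compare a few routes:
N1 - N13: 19 = 19
N1 - N34 - N13: 2+11 = 13
The minimum is 13 hops' cost via N1 - N34 - N13.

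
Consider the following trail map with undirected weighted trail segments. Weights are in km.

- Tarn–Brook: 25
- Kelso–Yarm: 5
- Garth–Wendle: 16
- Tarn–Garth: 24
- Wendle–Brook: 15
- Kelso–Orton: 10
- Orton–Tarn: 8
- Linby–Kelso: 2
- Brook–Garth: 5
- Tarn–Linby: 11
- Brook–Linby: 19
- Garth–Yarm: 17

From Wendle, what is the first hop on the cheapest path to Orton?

Brook

Enumerating some paths:
Wendle–Brook–Tarn–Orton: 15+25+8 = 48
Wendle–Brook–Linby–Kelso–Orton: 15+19+2+10 = 46
The minimum is 46 km via Wendle–Brook–Linby–Kelso–Orton.
So from Wendle the first move is to Brook.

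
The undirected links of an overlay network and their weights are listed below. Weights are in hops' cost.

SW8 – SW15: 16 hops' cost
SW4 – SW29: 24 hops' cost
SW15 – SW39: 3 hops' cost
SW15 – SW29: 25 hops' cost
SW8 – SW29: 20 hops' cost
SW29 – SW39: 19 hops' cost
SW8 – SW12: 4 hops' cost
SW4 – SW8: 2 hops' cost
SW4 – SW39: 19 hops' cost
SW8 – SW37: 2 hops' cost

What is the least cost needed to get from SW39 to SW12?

Settle nodes by increasing distance from SW39:
SW39: 0
SW15: 3  (via SW39)
SW4: 19  (via SW39)
SW29: 19  (via SW39)
SW8: 19  (via SW15)
SW37: 21  (via SW8)
SW12: 23  (via SW8)
Shortest route: SW39–SW15–SW8–SW12 = 23 hops' cost.

23 hops' cost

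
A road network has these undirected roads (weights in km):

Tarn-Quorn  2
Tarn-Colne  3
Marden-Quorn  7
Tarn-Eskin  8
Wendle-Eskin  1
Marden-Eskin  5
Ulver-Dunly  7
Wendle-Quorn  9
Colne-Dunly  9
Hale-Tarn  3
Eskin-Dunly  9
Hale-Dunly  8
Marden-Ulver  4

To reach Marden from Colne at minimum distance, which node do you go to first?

Candidate routes:
Colne–Tarn–Quorn–Marden: 3+2+7 = 12
Colne–Tarn–Eskin–Marden: 3+8+5 = 16
The minimum is 12 km via Colne–Tarn–Quorn–Marden.
So from Colne the first move is to Tarn.

Tarn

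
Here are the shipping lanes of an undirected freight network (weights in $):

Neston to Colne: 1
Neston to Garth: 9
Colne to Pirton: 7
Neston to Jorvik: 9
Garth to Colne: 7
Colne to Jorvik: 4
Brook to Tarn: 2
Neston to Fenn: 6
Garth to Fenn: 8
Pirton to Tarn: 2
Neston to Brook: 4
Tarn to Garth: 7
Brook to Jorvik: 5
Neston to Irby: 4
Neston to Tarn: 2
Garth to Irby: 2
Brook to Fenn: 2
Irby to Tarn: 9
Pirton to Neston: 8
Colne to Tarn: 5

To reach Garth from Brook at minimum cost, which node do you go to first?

Tarn

Candidate routes:
Brook - Tarn - Garth: 2+7 = 9
Brook - Neston - Irby - Garth: 4+4+2 = 10
Brook - Tarn - Neston - Irby - Garth: 2+2+4+2 = 10
Cheapest is Brook - Tarn - Garth at $9.
So from Brook the first move is to Tarn.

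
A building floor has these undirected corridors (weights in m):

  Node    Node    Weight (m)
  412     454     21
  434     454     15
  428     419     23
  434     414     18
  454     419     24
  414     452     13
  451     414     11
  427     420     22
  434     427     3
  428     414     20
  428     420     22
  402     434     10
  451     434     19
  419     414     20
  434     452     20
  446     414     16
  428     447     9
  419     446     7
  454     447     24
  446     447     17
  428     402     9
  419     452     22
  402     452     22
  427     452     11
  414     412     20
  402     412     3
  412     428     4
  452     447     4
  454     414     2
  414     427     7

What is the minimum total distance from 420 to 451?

Enumerating some paths:
420 - 427 - 434 - 451: 22+3+19 = 44
420 - 427 - 414 - 451: 22+7+11 = 40
420 - 427 - 434 - 454 - 414 - 451: 22+3+15+2+11 = 53
The minimum is 40 m via 420 - 427 - 414 - 451.

40 m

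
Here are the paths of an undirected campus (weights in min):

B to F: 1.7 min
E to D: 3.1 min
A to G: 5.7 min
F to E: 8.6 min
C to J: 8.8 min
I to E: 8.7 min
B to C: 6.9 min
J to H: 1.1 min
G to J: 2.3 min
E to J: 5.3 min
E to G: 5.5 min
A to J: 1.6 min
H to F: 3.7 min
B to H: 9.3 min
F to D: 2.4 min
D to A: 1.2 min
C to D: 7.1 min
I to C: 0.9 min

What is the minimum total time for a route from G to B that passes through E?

Best G to E: G → E costing 5.5
Best E to B: E → D → F → B costing 7.2
Total via E: 5.5 + 7.2 = 12.7 min.

12.7 min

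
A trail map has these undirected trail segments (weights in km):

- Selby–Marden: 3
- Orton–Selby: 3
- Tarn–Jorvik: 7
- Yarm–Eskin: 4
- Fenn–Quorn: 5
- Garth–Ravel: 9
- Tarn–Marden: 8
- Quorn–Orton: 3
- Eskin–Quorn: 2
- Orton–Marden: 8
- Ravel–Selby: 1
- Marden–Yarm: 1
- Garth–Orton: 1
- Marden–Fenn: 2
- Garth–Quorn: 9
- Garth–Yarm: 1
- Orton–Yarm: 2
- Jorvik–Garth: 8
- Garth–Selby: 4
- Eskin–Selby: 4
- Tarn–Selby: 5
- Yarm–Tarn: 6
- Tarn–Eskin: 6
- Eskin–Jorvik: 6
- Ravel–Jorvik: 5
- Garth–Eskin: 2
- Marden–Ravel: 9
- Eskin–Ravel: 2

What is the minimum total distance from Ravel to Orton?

Shortest distances from Ravel:
Ravel: 0
Selby: 1  (via Ravel)
Eskin: 2  (via Ravel)
Orton: 4  (via Selby)
Shortest route: Ravel–Selby–Orton = 4 km.

4 km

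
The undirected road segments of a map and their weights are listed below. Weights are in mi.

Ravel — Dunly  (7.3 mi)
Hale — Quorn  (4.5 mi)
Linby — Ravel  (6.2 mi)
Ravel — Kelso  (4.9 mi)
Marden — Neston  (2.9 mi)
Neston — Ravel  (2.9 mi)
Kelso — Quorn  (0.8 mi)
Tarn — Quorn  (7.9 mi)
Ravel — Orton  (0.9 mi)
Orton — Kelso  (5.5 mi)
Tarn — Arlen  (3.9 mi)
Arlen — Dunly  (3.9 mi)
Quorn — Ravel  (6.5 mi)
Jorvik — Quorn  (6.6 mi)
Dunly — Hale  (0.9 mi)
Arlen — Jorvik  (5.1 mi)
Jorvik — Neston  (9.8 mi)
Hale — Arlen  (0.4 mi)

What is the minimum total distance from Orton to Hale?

9.1 mi

Enumerating some paths:
Orton - Ravel - Dunly - Hale: 0.9+7.3+0.9 = 9.1
Orton - Kelso - Quorn - Hale: 5.5+0.8+4.5 = 10.8
Orton - Ravel - Quorn - Hale: 0.9+6.5+4.5 = 11.9
Orton - Ravel - Kelso - Quorn - Hale: 0.9+4.9+0.8+4.5 = 11.1
The minimum is 9.1 mi via Orton - Ravel - Dunly - Hale.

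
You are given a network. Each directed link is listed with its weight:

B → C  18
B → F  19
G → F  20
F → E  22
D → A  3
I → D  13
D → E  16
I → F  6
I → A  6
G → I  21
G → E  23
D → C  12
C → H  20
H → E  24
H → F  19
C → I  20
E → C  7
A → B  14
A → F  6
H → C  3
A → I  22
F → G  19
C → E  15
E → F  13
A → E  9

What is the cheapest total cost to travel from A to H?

36

Enumerating some paths:
A - F - E - C - H: 6+22+7+20 = 55
A - E - C - H: 9+7+20 = 36
A - B - C - H: 14+18+20 = 52
The minimum is 36 via A - E - C - H.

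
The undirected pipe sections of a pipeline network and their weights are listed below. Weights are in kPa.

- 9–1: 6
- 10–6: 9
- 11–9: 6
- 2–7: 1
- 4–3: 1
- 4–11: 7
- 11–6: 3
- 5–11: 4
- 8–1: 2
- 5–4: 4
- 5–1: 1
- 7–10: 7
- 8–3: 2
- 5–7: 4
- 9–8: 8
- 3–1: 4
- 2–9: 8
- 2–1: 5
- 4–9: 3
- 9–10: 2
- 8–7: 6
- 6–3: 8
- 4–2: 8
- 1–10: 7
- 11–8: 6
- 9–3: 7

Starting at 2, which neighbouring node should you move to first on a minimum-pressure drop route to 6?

Enumerating some paths:
2 - 7 - 8 - 11 - 6: 1+6+6+3 = 16
2 - 7 - 5 - 11 - 6: 1+4+4+3 = 12
2 - 1 - 5 - 11 - 6: 5+1+4+3 = 13
Cheapest is 2 - 7 - 5 - 11 - 6 at 12 kPa.
So from 2 the first move is to 7.

7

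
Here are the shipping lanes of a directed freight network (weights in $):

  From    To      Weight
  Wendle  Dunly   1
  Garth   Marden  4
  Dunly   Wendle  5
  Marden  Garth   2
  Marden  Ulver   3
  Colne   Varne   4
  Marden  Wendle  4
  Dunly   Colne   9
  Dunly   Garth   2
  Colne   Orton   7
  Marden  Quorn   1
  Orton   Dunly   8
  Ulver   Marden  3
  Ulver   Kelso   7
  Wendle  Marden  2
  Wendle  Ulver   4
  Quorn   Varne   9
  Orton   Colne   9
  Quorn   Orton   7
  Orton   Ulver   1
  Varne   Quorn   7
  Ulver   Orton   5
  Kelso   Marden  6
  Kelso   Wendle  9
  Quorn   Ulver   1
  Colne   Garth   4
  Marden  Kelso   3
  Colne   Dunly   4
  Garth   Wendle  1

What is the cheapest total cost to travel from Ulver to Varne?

Running Dijkstra from Ulver:
Ulver: 0
Marden: 3  (via Ulver)
Quorn: 4  (via Marden)
Orton: 5  (via Ulver)
Garth: 5  (via Marden)
Kelso: 6  (via Marden)
Wendle: 6  (via Garth)
Dunly: 7  (via Wendle)
Varne: 13  (via Quorn)
Shortest route: Ulver–Marden–Quorn–Varne = $13.

$13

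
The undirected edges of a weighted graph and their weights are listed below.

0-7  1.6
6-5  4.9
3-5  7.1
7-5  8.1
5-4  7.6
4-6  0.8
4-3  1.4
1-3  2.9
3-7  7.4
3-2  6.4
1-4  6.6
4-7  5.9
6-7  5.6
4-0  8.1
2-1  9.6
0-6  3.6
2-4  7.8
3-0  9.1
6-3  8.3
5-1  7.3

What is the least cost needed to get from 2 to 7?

13.7

Candidate routes:
2–4–7: 7.8+5.9 = 13.7
2–3–7: 6.4+7.4 = 13.8
2–4–6–0–7: 7.8+0.8+3.6+1.6 = 13.8
2–3–4–6–0–7: 6.4+1.4+0.8+3.6+1.6 = 13.8
Cheapest is 2–4–7 at 13.7.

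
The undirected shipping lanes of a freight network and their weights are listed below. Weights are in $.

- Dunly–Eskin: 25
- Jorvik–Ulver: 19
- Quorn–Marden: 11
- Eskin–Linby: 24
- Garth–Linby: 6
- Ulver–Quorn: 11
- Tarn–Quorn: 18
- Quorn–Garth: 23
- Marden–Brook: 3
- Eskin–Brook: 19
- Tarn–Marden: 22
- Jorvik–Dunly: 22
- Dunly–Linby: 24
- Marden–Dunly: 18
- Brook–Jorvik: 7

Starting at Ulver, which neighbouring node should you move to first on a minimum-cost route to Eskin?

Compare a few routes:
Ulver - Quorn - Marden - Brook - Eskin: 11+11+3+19 = 44
Ulver - Jorvik - Brook - Eskin: 19+7+19 = 45
Ulver - Quorn - Garth - Linby - Eskin: 11+23+6+24 = 64
The minimum is $44 via Ulver - Quorn - Marden - Brook - Eskin.
So from Ulver the first move is to Quorn.

Quorn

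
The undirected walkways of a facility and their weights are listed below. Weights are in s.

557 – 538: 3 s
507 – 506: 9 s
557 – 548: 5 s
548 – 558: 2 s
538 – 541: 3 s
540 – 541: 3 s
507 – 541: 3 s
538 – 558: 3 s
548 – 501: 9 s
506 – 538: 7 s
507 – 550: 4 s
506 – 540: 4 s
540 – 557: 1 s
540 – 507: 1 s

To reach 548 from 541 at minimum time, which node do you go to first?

Enumerating some paths:
541 → 540 → 557 → 548: 3+1+5 = 9
541 → 507 → 540 → 557 → 548: 3+1+1+5 = 10
541 → 538 → 558 → 548: 3+3+2 = 8
The minimum is 8 s via 541 → 538 → 558 → 548.
So from 541 the first move is to 538.

538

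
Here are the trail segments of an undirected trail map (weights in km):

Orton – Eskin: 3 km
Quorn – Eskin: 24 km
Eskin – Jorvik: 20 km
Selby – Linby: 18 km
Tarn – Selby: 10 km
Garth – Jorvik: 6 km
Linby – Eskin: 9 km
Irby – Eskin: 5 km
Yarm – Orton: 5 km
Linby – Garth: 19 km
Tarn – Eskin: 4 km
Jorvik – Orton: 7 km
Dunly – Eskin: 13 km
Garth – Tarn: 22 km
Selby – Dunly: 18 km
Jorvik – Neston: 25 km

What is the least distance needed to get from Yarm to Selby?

22 km

Running Dijkstra from Yarm:
Yarm: 0
Orton: 5  (via Yarm)
Eskin: 8  (via Orton)
Tarn: 12  (via Eskin)
Jorvik: 12  (via Orton)
Irby: 13  (via Eskin)
Linby: 17  (via Eskin)
Garth: 18  (via Jorvik)
Dunly: 21  (via Eskin)
Selby: 22  (via Tarn)
Shortest route: Yarm–Orton–Eskin–Tarn–Selby = 22 km.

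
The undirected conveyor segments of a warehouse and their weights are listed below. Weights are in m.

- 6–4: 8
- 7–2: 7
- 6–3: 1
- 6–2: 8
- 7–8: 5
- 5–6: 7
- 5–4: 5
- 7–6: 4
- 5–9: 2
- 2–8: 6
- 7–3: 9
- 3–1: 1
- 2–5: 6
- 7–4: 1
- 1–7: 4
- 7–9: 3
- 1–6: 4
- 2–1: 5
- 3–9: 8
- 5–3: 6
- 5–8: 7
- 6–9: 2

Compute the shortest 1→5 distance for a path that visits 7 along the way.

9 m

Shortest 1→7: 1–7 = 4
Shortest 7→5: 7–9–5 = 5
Total via 7: 4 + 5 = 9 m.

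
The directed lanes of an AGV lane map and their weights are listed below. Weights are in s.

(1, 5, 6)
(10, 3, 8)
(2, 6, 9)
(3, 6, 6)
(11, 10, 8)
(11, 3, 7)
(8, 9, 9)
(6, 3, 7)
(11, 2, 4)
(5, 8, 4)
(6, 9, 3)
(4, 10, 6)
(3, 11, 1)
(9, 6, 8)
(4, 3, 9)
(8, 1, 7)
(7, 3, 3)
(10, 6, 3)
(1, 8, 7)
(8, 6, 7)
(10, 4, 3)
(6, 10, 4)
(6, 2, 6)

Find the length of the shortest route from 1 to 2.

Settle nodes by increasing distance from 1:
1: 0
5: 6  (via 1)
8: 7  (via 1)
6: 14  (via 8)
9: 16  (via 8)
10: 18  (via 6)
2: 20  (via 6)
Shortest route: 1 → 8 → 6 → 2 = 20 s.

20 s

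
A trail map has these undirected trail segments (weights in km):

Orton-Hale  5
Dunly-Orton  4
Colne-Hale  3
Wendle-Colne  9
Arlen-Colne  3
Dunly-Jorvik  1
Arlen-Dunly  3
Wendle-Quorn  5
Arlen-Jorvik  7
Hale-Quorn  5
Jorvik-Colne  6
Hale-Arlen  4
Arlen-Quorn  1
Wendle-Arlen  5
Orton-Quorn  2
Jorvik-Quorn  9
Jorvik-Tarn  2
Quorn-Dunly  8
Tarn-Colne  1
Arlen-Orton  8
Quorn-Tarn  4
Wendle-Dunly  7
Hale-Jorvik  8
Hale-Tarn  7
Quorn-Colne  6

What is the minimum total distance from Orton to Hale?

Shortest distances from Orton:
Orton: 0
Quorn: 2  (via Orton)
Arlen: 3  (via Quorn)
Dunly: 4  (via Orton)
Hale: 5  (via Orton)
Shortest route: Orton → Hale = 5 km.

5 km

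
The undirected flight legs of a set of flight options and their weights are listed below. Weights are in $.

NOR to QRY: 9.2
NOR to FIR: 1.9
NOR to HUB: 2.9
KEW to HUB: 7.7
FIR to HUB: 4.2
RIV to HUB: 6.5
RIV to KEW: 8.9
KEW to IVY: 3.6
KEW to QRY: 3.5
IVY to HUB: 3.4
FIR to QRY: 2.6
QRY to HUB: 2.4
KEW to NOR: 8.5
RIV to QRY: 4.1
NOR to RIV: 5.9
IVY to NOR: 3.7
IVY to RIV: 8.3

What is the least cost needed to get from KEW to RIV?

$7.6

Enumerating some paths:
KEW–QRY–RIV: 3.5+4.1 = 7.6
KEW–RIV: 8.9 = 8.9
Cheapest is KEW–QRY–RIV at $7.6.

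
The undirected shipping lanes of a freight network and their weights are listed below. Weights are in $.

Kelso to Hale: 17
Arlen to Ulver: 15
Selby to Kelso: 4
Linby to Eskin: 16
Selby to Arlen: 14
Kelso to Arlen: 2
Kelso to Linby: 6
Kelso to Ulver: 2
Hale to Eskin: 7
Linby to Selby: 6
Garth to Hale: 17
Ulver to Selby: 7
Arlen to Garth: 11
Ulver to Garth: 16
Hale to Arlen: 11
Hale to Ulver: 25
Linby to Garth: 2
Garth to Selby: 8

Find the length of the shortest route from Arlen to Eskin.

Candidate routes:
Arlen - Kelso - Hale - Eskin: 2+17+7 = 26
Arlen - Kelso - Linby - Eskin: 2+6+16 = 24
Arlen - Hale - Eskin: 11+7 = 18
The minimum is $18 via Arlen - Hale - Eskin.

$18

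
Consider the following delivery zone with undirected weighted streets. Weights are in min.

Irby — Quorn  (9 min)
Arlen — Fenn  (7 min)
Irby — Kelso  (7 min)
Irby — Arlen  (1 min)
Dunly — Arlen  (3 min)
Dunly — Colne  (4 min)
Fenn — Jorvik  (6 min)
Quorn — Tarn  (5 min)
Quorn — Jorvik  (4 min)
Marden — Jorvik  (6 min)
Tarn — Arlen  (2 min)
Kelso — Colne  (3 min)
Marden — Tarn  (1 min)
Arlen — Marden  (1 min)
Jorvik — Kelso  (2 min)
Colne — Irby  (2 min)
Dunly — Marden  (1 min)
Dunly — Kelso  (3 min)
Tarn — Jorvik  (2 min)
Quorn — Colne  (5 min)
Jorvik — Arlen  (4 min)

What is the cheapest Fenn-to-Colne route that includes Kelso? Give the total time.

Shortest Fenn→Kelso: Fenn–Jorvik–Kelso = 8
Shortest Kelso→Colne: Kelso–Colne = 3
Total via Kelso: 8 + 3 = 11 min.

11 min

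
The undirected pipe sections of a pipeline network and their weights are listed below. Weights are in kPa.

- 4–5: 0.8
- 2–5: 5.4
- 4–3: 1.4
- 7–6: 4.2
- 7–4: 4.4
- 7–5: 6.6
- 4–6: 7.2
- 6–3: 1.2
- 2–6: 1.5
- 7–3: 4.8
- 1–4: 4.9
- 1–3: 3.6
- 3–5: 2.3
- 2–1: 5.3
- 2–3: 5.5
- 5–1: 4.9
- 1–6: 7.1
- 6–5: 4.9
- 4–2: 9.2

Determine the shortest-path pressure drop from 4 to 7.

Candidate routes:
4 → 7: 4.4 = 4.4
4 → 3 → 7: 1.4+4.8 = 6.2
Cheapest is 4 → 7 at 4.4 kPa.

4.4 kPa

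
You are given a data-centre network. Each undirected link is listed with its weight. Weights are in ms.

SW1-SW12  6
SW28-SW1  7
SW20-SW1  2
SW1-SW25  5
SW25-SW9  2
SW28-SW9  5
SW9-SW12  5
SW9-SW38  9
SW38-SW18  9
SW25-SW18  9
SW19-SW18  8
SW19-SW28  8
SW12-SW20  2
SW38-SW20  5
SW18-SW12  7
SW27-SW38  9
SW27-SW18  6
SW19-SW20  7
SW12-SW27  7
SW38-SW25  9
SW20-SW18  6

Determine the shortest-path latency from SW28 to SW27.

Candidate routes:
SW28 - SW9 - SW12 - SW27: 5+5+7 = 17
SW28 - SW1 - SW20 - SW12 - SW27: 7+2+2+7 = 18
The minimum is 17 ms via SW28 - SW9 - SW12 - SW27.

17 ms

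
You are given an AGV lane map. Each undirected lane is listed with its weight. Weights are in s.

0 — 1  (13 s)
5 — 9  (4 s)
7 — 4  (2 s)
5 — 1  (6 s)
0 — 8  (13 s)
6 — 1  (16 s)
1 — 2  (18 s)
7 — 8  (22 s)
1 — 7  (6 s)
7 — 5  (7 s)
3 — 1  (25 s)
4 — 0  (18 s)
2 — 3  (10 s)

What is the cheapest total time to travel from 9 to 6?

26 s

Candidate routes:
9 - 5 - 1 - 6: 4+6+16 = 26
9 - 5 - 7 - 1 - 6: 4+7+6+16 = 33
The minimum is 26 s via 9 - 5 - 1 - 6.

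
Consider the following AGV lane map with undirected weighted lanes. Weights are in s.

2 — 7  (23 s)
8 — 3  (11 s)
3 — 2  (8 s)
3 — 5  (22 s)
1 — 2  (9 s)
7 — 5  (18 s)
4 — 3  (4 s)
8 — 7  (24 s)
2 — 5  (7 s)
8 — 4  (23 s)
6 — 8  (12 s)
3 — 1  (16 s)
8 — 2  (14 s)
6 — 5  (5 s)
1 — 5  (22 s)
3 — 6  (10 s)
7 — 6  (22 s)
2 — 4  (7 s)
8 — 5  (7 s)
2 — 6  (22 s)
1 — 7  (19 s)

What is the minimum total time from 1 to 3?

Settle nodes by increasing distance from 1:
1: 0
2: 9  (via 1)
3: 16  (via 1)
Shortest route: 1 → 3 = 16 s.

16 s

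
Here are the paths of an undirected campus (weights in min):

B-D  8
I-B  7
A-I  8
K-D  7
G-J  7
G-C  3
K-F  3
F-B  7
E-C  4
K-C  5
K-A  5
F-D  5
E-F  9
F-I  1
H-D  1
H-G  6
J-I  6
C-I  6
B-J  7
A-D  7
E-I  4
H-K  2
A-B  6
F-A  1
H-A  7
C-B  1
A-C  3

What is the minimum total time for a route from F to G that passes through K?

11 min

Shortest F→K: F–K = 3
Shortest K→G: K–H–G = 8
Total via K: 3 + 8 = 11 min.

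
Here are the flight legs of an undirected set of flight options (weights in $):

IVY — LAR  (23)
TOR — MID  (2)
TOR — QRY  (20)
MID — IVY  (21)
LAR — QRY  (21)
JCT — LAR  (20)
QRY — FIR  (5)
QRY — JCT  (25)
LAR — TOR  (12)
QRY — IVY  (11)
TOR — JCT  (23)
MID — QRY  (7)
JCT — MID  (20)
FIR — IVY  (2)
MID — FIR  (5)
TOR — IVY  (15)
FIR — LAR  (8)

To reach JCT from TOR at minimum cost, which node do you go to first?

Enumerating some paths:
TOR - JCT: 23 = 23
TOR - MID - JCT: 2+20 = 22
The minimum is $22 via TOR - MID - JCT.
So from TOR the first move is to MID.

MID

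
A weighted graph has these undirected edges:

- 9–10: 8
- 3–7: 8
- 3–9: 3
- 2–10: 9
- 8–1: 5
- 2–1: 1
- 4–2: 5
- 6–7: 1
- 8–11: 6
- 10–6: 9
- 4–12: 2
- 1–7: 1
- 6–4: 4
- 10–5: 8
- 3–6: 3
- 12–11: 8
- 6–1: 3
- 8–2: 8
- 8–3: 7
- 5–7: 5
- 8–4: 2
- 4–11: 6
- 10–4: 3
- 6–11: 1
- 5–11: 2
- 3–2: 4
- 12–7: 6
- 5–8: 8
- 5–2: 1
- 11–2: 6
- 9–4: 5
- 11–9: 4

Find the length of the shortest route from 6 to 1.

2

Compare a few routes:
6 → 7 → 1: 1+1 = 2
6 → 1: 3 = 3
Cheapest is 6 → 7 → 1 at 2.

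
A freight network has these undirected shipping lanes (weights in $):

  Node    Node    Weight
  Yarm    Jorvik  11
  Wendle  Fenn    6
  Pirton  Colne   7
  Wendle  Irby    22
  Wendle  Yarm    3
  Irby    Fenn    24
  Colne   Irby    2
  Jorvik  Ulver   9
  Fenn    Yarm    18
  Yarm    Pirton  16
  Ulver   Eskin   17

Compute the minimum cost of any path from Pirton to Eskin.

Candidate routes:
Pirton–Colne–Irby–Fenn–Wendle–Yarm–Jorvik–Ulver–Eskin: 7+2+24+6+3+11+9+17 = 79
Pirton–Colne–Irby–Wendle–Yarm–Jorvik–Ulver–Eskin: 7+2+22+3+11+9+17 = 71
Pirton–Yarm–Jorvik–Ulver–Eskin: 16+11+9+17 = 53
The minimum is $53 via Pirton–Yarm–Jorvik–Ulver–Eskin.

$53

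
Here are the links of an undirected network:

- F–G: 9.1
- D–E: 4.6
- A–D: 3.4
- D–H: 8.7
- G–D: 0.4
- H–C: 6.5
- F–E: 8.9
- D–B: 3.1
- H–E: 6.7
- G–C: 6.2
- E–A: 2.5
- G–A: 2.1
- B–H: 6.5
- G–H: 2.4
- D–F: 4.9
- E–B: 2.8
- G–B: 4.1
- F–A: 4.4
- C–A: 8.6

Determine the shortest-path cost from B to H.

Shortest distances from B:
B: 0
E: 2.8  (via B)
D: 3.1  (via B)
G: 3.5  (via D)
A: 5.3  (via E)
H: 5.9  (via G)
Shortest route: B → D → G → H = 5.9.

5.9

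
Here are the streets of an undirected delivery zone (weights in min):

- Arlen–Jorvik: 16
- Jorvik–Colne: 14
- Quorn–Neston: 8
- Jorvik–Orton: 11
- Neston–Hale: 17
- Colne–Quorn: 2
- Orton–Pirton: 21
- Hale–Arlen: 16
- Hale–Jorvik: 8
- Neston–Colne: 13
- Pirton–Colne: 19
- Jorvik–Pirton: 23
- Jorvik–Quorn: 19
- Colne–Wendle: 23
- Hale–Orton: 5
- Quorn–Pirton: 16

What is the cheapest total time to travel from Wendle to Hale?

45 min

Compare a few routes:
Wendle–Colne–Quorn–Jorvik–Hale: 23+2+19+8 = 52
Wendle–Colne–Jorvik–Orton–Hale: 23+14+11+5 = 53
Wendle–Colne–Jorvik–Hale: 23+14+8 = 45
Wendle–Colne–Quorn–Neston–Hale: 23+2+8+17 = 50
The minimum is 45 min via Wendle–Colne–Jorvik–Hale.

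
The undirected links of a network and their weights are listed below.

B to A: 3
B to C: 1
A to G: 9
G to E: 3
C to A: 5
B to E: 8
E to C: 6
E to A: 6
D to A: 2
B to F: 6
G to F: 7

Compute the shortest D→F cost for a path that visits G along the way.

18

Shortest D→G: D → A → G = 11
Best G to F: G → F costing 7
Total via G: 11 + 7 = 18.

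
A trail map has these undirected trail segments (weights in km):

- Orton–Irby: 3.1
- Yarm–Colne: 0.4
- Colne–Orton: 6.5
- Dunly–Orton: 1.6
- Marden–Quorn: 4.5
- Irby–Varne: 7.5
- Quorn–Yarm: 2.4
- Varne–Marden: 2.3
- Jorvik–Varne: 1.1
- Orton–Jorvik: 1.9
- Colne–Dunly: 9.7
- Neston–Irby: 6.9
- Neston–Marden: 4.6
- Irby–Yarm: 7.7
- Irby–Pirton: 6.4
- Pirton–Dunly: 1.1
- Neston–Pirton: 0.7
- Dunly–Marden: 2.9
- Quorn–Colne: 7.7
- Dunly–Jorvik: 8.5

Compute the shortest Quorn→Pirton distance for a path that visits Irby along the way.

15.9 km

Shortest Quorn→Irby: Quorn–Yarm–Irby = 10.1
Shortest Irby→Pirton: Irby–Orton–Dunly–Pirton = 5.8
Total via Irby: 10.1 + 5.8 = 15.9 km.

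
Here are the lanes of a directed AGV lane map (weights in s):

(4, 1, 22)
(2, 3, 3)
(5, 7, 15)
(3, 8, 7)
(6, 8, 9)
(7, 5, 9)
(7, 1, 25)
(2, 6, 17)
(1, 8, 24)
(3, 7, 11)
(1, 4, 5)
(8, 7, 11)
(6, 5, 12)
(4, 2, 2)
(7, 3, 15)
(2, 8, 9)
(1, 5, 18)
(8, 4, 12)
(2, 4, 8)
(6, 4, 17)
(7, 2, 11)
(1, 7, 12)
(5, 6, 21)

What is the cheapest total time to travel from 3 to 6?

38 s

Enumerating some paths:
3 → 7 → 5 → 6: 11+9+21 = 41
3 → 8 → 7 → 2 → 6: 7+11+11+17 = 46
3 → 8 → 4 → 2 → 6: 7+12+2+17 = 38
3 → 7 → 2 → 6: 11+11+17 = 39
Cheapest is 3 → 8 → 4 → 2 → 6 at 38 s.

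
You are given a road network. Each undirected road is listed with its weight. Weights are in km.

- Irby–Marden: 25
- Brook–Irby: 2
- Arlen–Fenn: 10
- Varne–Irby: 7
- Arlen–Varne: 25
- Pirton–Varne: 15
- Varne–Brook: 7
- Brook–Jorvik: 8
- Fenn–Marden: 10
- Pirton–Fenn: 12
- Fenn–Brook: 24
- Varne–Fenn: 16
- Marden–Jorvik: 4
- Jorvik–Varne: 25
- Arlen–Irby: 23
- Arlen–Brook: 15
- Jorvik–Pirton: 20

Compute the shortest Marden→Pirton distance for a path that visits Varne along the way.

34 km

Best Marden to Varne: Marden–Jorvik–Brook–Varne costing 19
Best Varne to Pirton: Varne–Pirton costing 15
Total via Varne: 19 + 15 = 34 km.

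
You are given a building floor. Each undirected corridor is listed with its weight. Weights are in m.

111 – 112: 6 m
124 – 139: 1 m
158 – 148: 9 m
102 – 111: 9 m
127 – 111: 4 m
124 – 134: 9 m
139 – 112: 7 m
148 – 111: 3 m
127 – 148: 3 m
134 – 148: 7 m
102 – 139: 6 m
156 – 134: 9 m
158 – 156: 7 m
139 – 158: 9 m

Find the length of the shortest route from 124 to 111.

14 m

Shortest distances from 124:
124: 0
139: 1  (via 124)
102: 7  (via 139)
112: 8  (via 139)
134: 9  (via 124)
158: 10  (via 139)
111: 14  (via 112)
Shortest route: 124–139–112–111 = 14 m.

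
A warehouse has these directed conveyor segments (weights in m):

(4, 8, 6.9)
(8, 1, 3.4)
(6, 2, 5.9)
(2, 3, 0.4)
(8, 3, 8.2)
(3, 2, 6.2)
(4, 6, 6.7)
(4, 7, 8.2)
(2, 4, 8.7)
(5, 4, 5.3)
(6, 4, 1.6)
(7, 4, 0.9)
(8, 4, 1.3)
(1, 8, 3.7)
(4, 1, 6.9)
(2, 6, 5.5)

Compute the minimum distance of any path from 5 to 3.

18.3 m

Candidate routes:
5 - 4 - 8 - 3: 5.3+6.9+8.2 = 20.4
5 - 4 - 1 - 8 - 3: 5.3+6.9+3.7+8.2 = 24.1
5 - 4 - 6 - 2 - 3: 5.3+6.7+5.9+0.4 = 18.3
The minimum is 18.3 m via 5 - 4 - 6 - 2 - 3.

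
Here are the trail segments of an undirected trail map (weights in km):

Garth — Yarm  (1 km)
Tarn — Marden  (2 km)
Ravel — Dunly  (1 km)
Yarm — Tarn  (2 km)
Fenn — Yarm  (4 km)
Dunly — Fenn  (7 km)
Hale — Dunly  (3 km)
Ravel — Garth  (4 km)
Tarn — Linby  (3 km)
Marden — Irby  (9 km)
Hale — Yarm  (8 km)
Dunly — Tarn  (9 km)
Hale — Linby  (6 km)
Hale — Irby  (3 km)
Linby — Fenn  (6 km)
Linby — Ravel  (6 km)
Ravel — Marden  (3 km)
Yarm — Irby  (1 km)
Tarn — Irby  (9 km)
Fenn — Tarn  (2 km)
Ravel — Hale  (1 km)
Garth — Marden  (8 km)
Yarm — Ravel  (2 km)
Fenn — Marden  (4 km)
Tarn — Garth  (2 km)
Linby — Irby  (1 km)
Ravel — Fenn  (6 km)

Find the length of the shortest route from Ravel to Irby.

Shortest distances from Ravel:
Ravel: 0
Dunly: 1  (via Ravel)
Hale: 1  (via Ravel)
Yarm: 2  (via Ravel)
Garth: 3  (via Yarm)
Irby: 3  (via Yarm)
Shortest route: Ravel–Yarm–Irby = 3 km.

3 km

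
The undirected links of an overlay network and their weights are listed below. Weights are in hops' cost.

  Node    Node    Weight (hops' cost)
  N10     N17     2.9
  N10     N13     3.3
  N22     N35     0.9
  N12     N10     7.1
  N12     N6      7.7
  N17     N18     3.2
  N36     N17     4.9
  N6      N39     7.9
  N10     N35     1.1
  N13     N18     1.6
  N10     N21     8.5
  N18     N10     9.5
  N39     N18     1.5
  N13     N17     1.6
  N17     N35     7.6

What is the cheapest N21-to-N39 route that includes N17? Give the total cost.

Shortest N21→N17: N21 → N10 → N17 = 11.4
Best N17 to N39: N17 → N18 → N39 costing 4.7
Total via N17: 11.4 + 4.7 = 16.1 hops' cost.

16.1 hops' cost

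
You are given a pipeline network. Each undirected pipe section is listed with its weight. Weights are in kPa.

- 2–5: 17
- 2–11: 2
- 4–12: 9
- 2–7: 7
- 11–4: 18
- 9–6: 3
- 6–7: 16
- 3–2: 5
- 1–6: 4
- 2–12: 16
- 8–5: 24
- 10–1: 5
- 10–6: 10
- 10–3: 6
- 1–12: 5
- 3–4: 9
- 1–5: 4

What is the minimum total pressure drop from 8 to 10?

Candidate routes:
8 - 5 - 1 - 6 - 10: 24+4+4+10 = 42
8 - 5 - 1 - 12 - 4 - 3 - 10: 24+4+5+9+9+6 = 57
8 - 5 - 1 - 10: 24+4+5 = 33
8 - 5 - 2 - 3 - 10: 24+17+5+6 = 52
Cheapest is 8 - 5 - 1 - 10 at 33 kPa.

33 kPa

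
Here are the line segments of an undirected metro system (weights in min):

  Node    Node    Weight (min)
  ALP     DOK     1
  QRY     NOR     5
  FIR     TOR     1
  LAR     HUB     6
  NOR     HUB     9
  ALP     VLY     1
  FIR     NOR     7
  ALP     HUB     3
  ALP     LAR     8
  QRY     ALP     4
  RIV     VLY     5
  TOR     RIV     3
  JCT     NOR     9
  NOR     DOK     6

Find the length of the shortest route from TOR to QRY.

Running Dijkstra from TOR:
TOR: 0
FIR: 1  (via TOR)
RIV: 3  (via TOR)
NOR: 8  (via FIR)
VLY: 8  (via RIV)
ALP: 9  (via VLY)
DOK: 10  (via ALP)
HUB: 12  (via ALP)
QRY: 13  (via NOR)
Shortest route: TOR–FIR–NOR–QRY = 13 min.

13 min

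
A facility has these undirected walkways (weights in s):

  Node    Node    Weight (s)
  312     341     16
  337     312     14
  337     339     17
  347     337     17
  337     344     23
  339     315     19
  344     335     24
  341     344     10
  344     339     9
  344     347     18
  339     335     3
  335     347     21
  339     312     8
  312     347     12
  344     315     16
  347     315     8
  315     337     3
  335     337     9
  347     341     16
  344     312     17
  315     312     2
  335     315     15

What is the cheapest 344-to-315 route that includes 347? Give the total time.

26 s

Shortest 344→347: 344 → 347 = 18
Shortest 347→315: 347 → 315 = 8
Total via 347: 18 + 8 = 26 s.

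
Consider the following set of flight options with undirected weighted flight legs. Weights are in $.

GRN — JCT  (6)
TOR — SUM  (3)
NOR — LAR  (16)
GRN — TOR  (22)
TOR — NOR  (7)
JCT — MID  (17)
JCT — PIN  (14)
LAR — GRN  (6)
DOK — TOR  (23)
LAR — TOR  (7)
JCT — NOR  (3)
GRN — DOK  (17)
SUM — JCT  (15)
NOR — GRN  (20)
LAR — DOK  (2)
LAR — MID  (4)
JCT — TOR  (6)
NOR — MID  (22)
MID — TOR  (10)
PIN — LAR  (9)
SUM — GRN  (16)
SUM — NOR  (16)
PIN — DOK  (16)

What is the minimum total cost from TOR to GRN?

$12

Compare a few routes:
TOR - NOR - JCT - GRN: 7+3+6 = 16
TOR - SUM - GRN: 3+16 = 19
TOR - JCT - GRN: 6+6 = 12
TOR - LAR - GRN: 7+6 = 13
Cheapest is TOR - JCT - GRN at $12.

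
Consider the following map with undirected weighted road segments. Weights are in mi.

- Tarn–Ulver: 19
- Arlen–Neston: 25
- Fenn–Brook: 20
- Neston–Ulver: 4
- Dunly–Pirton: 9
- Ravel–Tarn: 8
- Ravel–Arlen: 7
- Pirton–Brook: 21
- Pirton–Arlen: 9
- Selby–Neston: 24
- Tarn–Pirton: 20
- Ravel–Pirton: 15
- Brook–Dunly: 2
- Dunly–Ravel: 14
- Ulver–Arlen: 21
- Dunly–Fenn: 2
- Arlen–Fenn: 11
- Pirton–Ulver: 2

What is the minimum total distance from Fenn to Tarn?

24 mi

Running Dijkstra from Fenn:
Fenn: 0
Dunly: 2  (via Fenn)
Brook: 4  (via Dunly)
Arlen: 11  (via Fenn)
Pirton: 11  (via Dunly)
Ulver: 13  (via Pirton)
Ravel: 16  (via Dunly)
Neston: 17  (via Ulver)
Tarn: 24  (via Ravel)
Shortest route: Fenn → Dunly → Ravel → Tarn = 24 mi.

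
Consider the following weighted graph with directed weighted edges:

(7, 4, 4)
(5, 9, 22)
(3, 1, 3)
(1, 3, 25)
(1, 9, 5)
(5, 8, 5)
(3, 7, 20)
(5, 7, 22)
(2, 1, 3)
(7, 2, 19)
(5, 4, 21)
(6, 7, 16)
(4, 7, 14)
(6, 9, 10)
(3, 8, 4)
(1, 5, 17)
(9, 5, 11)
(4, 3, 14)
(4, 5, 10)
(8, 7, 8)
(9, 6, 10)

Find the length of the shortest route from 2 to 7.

Enumerating some paths:
2–1–5–8–7: 3+17+5+8 = 33
2–1–9–5–8–7: 3+5+11+5+8 = 32
The minimum is 32 via 2–1–9–5–8–7.

32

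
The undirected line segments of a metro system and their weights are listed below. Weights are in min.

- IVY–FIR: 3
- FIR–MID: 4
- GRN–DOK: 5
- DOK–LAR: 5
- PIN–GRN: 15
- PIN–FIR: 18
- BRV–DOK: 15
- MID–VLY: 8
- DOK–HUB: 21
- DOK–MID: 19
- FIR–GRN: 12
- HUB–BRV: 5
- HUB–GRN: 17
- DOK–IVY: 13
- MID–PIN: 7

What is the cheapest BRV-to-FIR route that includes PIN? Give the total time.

Best BRV to PIN: BRV–DOK–GRN–PIN costing 35
Shortest PIN→FIR: PIN–MID–FIR = 11
Total via PIN: 35 + 11 = 46 min.

46 min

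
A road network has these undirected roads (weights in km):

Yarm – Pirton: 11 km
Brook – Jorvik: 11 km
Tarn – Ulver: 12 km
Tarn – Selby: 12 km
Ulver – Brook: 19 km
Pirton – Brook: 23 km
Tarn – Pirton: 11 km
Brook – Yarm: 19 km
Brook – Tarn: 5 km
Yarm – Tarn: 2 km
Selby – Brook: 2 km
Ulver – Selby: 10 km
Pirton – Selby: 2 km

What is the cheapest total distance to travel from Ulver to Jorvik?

23 km

Compare a few routes:
Ulver–Selby–Brook–Jorvik: 10+2+11 = 23
Ulver–Tarn–Brook–Jorvik: 12+5+11 = 28
Cheapest is Ulver–Selby–Brook–Jorvik at 23 km.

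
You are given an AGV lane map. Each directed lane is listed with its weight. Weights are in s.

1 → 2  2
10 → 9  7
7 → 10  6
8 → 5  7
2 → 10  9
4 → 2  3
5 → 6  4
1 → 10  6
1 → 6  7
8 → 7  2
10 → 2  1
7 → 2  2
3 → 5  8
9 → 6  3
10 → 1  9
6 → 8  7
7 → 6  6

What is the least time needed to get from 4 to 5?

36 s

Running Dijkstra from 4:
4: 0
2: 3  (via 4)
10: 12  (via 2)
9: 19  (via 10)
1: 21  (via 10)
6: 22  (via 9)
8: 29  (via 6)
7: 31  (via 8)
5: 36  (via 8)
Shortest route: 4–2–10–9–6–8–5 = 36 s.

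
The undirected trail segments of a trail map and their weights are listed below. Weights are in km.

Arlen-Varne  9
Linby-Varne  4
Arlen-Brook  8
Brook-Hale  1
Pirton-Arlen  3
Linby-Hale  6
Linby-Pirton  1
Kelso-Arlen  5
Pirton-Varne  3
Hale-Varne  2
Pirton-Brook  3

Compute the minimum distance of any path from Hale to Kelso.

12 km

Shortest distances from Hale:
Hale: 0
Brook: 1  (via Hale)
Varne: 2  (via Hale)
Pirton: 4  (via Brook)
Linby: 5  (via Pirton)
Arlen: 7  (via Pirton)
Kelso: 12  (via Arlen)
Shortest route: Hale → Brook → Pirton → Arlen → Kelso = 12 km.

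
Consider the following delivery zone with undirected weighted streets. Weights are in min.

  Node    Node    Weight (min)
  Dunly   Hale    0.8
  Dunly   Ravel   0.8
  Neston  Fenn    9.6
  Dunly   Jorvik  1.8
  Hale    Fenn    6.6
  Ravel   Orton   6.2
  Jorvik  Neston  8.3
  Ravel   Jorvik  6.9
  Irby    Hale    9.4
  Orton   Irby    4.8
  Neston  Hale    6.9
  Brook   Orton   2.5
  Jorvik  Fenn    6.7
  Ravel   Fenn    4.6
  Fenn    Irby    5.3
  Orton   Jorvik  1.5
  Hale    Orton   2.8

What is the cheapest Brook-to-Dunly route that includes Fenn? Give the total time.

16.1 min

Shortest Brook→Fenn: Brook–Orton–Jorvik–Fenn = 10.7
Best Fenn to Dunly: Fenn–Ravel–Dunly costing 5.4
Total via Fenn: 10.7 + 5.4 = 16.1 min.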